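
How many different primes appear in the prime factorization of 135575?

135575 = 5^2 · 5423
5423 = 11 · 493
493 = 17 · 29
135575 = 5^2 · 11 · 17 · 29, which has 4 distinct prime factors.

4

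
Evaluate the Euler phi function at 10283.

Factor: 10283 = 7 · 13 · 113.
φ(10283) = (7−1) · (13−1) · (113−1) = 6 · 12 · 112 = 8064.

8064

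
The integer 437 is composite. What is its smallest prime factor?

19

437 is odd.
Digit sum 14, not divisible by 3.
Ends in 7: not divisible by 5.
7: 437 = 7·62 + 3
11: 437 = 11·39 + 8
13: 437 = 13·33 + 8
17: 437 = 17·25 + 12
19: 437 = 19·23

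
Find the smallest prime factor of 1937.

1937 is odd.
Digit sum 20, not divisible by 3.
Ends in 7: not divisible by 5.
7: 1937 = 7·276 + 5
11: 1937 = 11·176 + 1
13: 1937 = 13·149

13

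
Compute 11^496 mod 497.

11^1 ≡ 11 (mod 497)
11^2 ≡ 11^2 = 121 ≡ 121 (mod 497)
11^4 ≡ 121^2 = 14641 ≡ 228 (mod 497)
11^8 ≡ 228^2 = 51984 ≡ 296 (mod 497)
11^16 ≡ 296^2 = 87616 ≡ 144 (mod 497)
11^32 ≡ 144^2 = 20736 ≡ 359 (mod 497)
11^64 ≡ 359^2 = 128881 ≡ 158 (mod 497)
11^128 ≡ 158^2 = 24964 ≡ 114 (mod 497)
11^256 ≡ 114^2 = 12996 ≡ 74 (mod 497)
496 = 256 + 128 + 64 + 32 + 16 in binary powers of 2.
So 11^496 ≡ 74 · 114 · 158 · 359 · 144 ≡ 466 (mod 497).
Since 466 ≠ 1, base 11 is a Fermat witness: 497 is composite.

466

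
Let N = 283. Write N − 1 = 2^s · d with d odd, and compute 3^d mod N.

282

283 − 1 = 282 = 2^1 · 141, so d = 141.
3^1 ≡ 3 (mod 283)
3^2 ≡ 3^2 = 9 ≡ 9 (mod 283)
3^4 ≡ 9^2 = 81 ≡ 81 (mod 283)
3^8 ≡ 81^2 = 6561 ≡ 52 (mod 283)
3^16 ≡ 52^2 = 2704 ≡ 157 (mod 283)
3^32 ≡ 157^2 = 24649 ≡ 28 (mod 283)
3^64 ≡ 28^2 = 784 ≡ 218 (mod 283)
3^128 ≡ 218^2 = 47524 ≡ 263 (mod 283)
141 = 128 + 8 + 4 + 1 in binary powers of 2.
So 3^141 ≡ 263 · 52 · 81 · 3 ≡ 282 (mod 283).
Since 3^d ≡ 282 (mod 283), base 3 does not prove 283 composite.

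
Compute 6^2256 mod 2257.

741

6^1 ≡ 6 (mod 2257)
6^2 ≡ 6^2 = 36 ≡ 36 (mod 2257)
6^4 ≡ 36^2 = 1296 ≡ 1296 (mod 2257)
6^8 ≡ 1296^2 = 1679616 ≡ 408 (mod 2257)
6^16 ≡ 408^2 = 166464 ≡ 1703 (mod 2257)
6^32 ≡ 1703^2 = 2900209 ≡ 2221 (mod 2257)
6^64 ≡ 2221^2 = 4932841 ≡ 1296 (mod 2257)
6^128 ≡ 1296^2 = 1679616 ≡ 408 (mod 2257)
6^256 ≡ 408^2 = 166464 ≡ 1703 (mod 2257)
6^512 ≡ 1703^2 = 2900209 ≡ 2221 (mod 2257)
6^1024 ≡ 2221^2 = 4932841 ≡ 1296 (mod 2257)
6^2048 ≡ 1296^2 = 1679616 ≡ 408 (mod 2257)
2256 = 2048 + 128 + 64 + 16 in binary powers of 2.
So 6^2256 ≡ 408 · 408 · 1296 · 1703 ≡ 741 (mod 2257).
Since 741 ≠ 1, base 6 is a Fermat witness: 2257 is composite.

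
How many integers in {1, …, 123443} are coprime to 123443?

114048

Factor: 123443 = 19 · 73 · 89.
φ(123443) = (19−1) · (73−1) · (89−1) = 18 · 72 · 88 = 114048.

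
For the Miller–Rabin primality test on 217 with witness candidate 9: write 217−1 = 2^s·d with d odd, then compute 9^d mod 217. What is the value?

217 − 1 = 216 = 2^3 · 27, so d = 27.
9^1 ≡ 9 (mod 217)
9^2 ≡ 9^2 = 81 ≡ 81 (mod 217)
9^4 ≡ 81^2 = 6561 ≡ 51 (mod 217)
9^8 ≡ 51^2 = 2601 ≡ 214 (mod 217)
9^16 ≡ 214^2 = 45796 ≡ 9 (mod 217)
27 = 16 + 8 + 2 + 1 in binary powers of 2.
So 9^27 ≡ 9 · 214 · 81 · 9 ≡ 64 (mod 217).
Squaring chain: 64 → 190 → 78; never reaches −1, so base 9 is a Miller–Rabin witness that 217 is composite.

64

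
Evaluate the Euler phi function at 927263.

894240

Factor: 927263 = 47 · 109 · 181.
φ(927263) = (47−1) · (109−1) · (181−1) = 46 · 108 · 180 = 894240.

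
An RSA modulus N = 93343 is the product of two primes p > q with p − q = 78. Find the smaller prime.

269

Since p = q + 78, we have 93343 = q(q + 78), so q² + 78q − 93343 = 0.
Discriminant: 78² + 4·93343 = 6084 + 373372 = 379456; √379456 = 616.
q = (−78 + 616)/2 = 269, and p = q + 78 = 347.
Check: 269 · 347 = 93343.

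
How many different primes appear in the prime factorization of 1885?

3

1885 = 5 · 377
377 = 13 · 29
1885 = 5 · 13 · 29, which has 3 distinct prime factors.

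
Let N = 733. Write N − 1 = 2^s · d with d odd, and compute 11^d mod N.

353

733 − 1 = 732 = 2^2 · 183, so d = 183.
11^1 ≡ 11 (mod 733)
11^2 ≡ 11^2 = 121 ≡ 121 (mod 733)
11^4 ≡ 121^2 = 14641 ≡ 714 (mod 733)
11^8 ≡ 714^2 = 509796 ≡ 361 (mod 733)
11^16 ≡ 361^2 = 130321 ≡ 580 (mod 733)
11^32 ≡ 580^2 = 336400 ≡ 686 (mod 733)
11^64 ≡ 686^2 = 470596 ≡ 10 (mod 733)
11^128 ≡ 10^2 = 100 ≡ 100 (mod 733)
183 = 128 + 32 + 16 + 4 + 2 + 1 in binary powers of 2.
So 11^183 ≡ 100 · 686 · 580 · 714 · 121 · 11 ≡ 353 (mod 733).
Squaring chain: 353 → 732; reaches −1, so base 11 does not prove 733 composite.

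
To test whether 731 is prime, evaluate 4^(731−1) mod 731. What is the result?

4^1 ≡ 4 (mod 731)
4^2 ≡ 4^2 = 16 ≡ 16 (mod 731)
4^4 ≡ 16^2 = 256 ≡ 256 (mod 731)
4^8 ≡ 256^2 = 65536 ≡ 477 (mod 731)
4^16 ≡ 477^2 = 227529 ≡ 188 (mod 731)
4^32 ≡ 188^2 = 35344 ≡ 256 (mod 731)
4^64 ≡ 256^2 = 65536 ≡ 477 (mod 731)
4^128 ≡ 477^2 = 227529 ≡ 188 (mod 731)
4^256 ≡ 188^2 = 35344 ≡ 256 (mod 731)
4^512 ≡ 256^2 = 65536 ≡ 477 (mod 731)
730 = 512 + 128 + 64 + 16 + 8 + 2 in binary powers of 2.
So 4^730 ≡ 477 · 188 · 477 · 188 · 477 · 16 ≡ 16 (mod 731).
Since 16 ≠ 1, base 4 is a Fermat witness: 731 is composite.

16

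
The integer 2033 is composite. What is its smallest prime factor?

19

2033 is odd.
Digit sum 8, not divisible by 3.
Ends in 3: not divisible by 5.
7: 2033 = 7·290 + 3
11: 2033 = 11·184 + 9
13: 2033 = 13·156 + 5
17: 2033 = 17·119 + 10
19: 2033 = 19·107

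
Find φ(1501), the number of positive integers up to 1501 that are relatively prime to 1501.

Factor: 1501 = 19 · 79.
φ(1501) = (19−1) · (79−1) = 18 · 78 = 1404.

1404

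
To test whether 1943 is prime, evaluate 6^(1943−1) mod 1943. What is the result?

1089

6^1 ≡ 6 (mod 1943)
6^2 ≡ 6^2 = 36 ≡ 36 (mod 1943)
6^4 ≡ 36^2 = 1296 ≡ 1296 (mod 1943)
6^8 ≡ 1296^2 = 1679616 ≡ 864 (mod 1943)
6^16 ≡ 864^2 = 746496 ≡ 384 (mod 1943)
6^32 ≡ 384^2 = 147456 ≡ 1731 (mod 1943)
6^64 ≡ 1731^2 = 2996361 ≡ 255 (mod 1943)
6^128 ≡ 255^2 = 65025 ≡ 906 (mod 1943)
6^256 ≡ 906^2 = 820836 ≡ 890 (mod 1943)
6^512 ≡ 890^2 = 792100 ≡ 1299 (mod 1943)
6^1024 ≡ 1299^2 = 1687401 ≡ 877 (mod 1943)
1942 = 1024 + 512 + 256 + 128 + 16 + 4 + 2 in binary powers of 2.
So 6^1942 ≡ 877 · 1299 · 890 · 906 · 384 · 1296 · 36 ≡ 1089 (mod 1943).
Since 1089 ≠ 1, base 6 is a Fermat witness: 1943 is composite.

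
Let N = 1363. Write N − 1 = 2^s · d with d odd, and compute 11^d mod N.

1363 − 1 = 1362 = 2^1 · 681, so d = 681.
11^1 ≡ 11 (mod 1363)
11^2 ≡ 11^2 = 121 ≡ 121 (mod 1363)
11^4 ≡ 121^2 = 14641 ≡ 1011 (mod 1363)
11^8 ≡ 1011^2 = 1022121 ≡ 1234 (mod 1363)
11^16 ≡ 1234^2 = 1522756 ≡ 285 (mod 1363)
11^32 ≡ 285^2 = 81225 ≡ 808 (mod 1363)
11^64 ≡ 808^2 = 652864 ≡ 1350 (mod 1363)
11^128 ≡ 1350^2 = 1822500 ≡ 169 (mod 1363)
11^256 ≡ 169^2 = 28561 ≡ 1301 (mod 1363)
11^512 ≡ 1301^2 = 1692601 ≡ 1118 (mod 1363)
681 = 512 + 128 + 32 + 8 + 1 in binary powers of 2.
So 11^681 ≡ 1118 · 169 · 808 · 1234 · 11 ≡ 872 (mod 1363).
Squaring chain: 872; never reaches −1, so base 11 is a Miller–Rabin witness that 1363 is composite.

872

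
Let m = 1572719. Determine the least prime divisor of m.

1572719 is odd.
Digit sum 32, not divisible by 3.
Ends in 9: not divisible by 5.
7: 1572719 = 7·224674 + 1
11: 1572719 = 11·142974 + 5
13: 1572719 = 13·120978 + 5
17: 1572719 = 17·92512 + 15
19: 1572719 = 19·82774 + 13
23: 1572719 = 23·68379 + 2
29: 1572719 = 29·54231 + 20
31: 1572719 = 31·50732 + 27
37: 1572719 = 37·42505 + 34
41: 1572719 = 41·38359

41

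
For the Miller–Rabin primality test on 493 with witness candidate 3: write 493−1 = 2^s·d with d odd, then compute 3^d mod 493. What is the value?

160

493 − 1 = 492 = 2^2 · 123, so d = 123.
3^1 ≡ 3 (mod 493)
3^2 ≡ 3^2 = 9 ≡ 9 (mod 493)
3^4 ≡ 9^2 = 81 ≡ 81 (mod 493)
3^8 ≡ 81^2 = 6561 ≡ 152 (mod 493)
3^16 ≡ 152^2 = 23104 ≡ 426 (mod 493)
3^32 ≡ 426^2 = 181476 ≡ 52 (mod 493)
3^64 ≡ 52^2 = 2704 ≡ 239 (mod 493)
123 = 64 + 32 + 16 + 8 + 2 + 1 in binary powers of 2.
So 3^123 ≡ 239 · 52 · 426 · 152 · 9 · 3 ≡ 160 (mod 493).
Squaring chain: 160 → 457; never reaches −1, so base 3 is a Miller–Rabin witness that 493 is composite.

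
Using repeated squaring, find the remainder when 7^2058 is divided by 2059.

1567

7^1 ≡ 7 (mod 2059)
7^2 ≡ 7^2 = 49 ≡ 49 (mod 2059)
7^4 ≡ 49^2 = 2401 ≡ 342 (mod 2059)
7^8 ≡ 342^2 = 116964 ≡ 1660 (mod 2059)
7^16 ≡ 1660^2 = 2755600 ≡ 658 (mod 2059)
7^32 ≡ 658^2 = 432964 ≡ 574 (mod 2059)
7^64 ≡ 574^2 = 329476 ≡ 36 (mod 2059)
7^128 ≡ 36^2 = 1296 ≡ 1296 (mod 2059)
7^256 ≡ 1296^2 = 1679616 ≡ 1531 (mod 2059)
7^512 ≡ 1531^2 = 2343961 ≡ 819 (mod 2059)
7^1024 ≡ 819^2 = 670761 ≡ 1586 (mod 2059)
7^2048 ≡ 1586^2 = 2515396 ≡ 1357 (mod 2059)
2058 = 2048 + 8 + 2 in binary powers of 2.
So 7^2058 ≡ 1357 · 1660 · 49 ≡ 1567 (mod 2059).
Since 1567 ≠ 1, base 7 is a Fermat witness: 2059 is composite.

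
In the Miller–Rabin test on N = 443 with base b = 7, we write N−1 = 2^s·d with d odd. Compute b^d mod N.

443 − 1 = 442 = 2^1 · 221, so d = 221.
7^1 ≡ 7 (mod 443)
7^2 ≡ 7^2 = 49 ≡ 49 (mod 443)
7^4 ≡ 49^2 = 2401 ≡ 186 (mod 443)
7^8 ≡ 186^2 = 34596 ≡ 42 (mod 443)
7^16 ≡ 42^2 = 1764 ≡ 435 (mod 443)
7^32 ≡ 435^2 = 189225 ≡ 64 (mod 443)
7^64 ≡ 64^2 = 4096 ≡ 109 (mod 443)
7^128 ≡ 109^2 = 11881 ≡ 363 (mod 443)
221 = 128 + 64 + 16 + 8 + 4 + 1 in binary powers of 2.
So 7^221 ≡ 363 · 109 · 435 · 42 · 186 · 7 ≡ 442 (mod 443).
Since 7^d ≡ 442 (mod 443), base 7 does not prove 443 composite.

442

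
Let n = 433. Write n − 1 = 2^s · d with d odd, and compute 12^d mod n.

254

433 − 1 = 432 = 2^4 · 27, so d = 27.
12^1 ≡ 12 (mod 433)
12^2 ≡ 12^2 = 144 ≡ 144 (mod 433)
12^4 ≡ 144^2 = 20736 ≡ 385 (mod 433)
12^8 ≡ 385^2 = 148225 ≡ 139 (mod 433)
12^16 ≡ 139^2 = 19321 ≡ 269 (mod 433)
27 = 16 + 8 + 2 + 1 in binary powers of 2.
So 12^27 ≡ 269 · 139 · 144 · 12 ≡ 254 (mod 433).
Squaring chain: 254 → 432 → 1 → 1; reaches −1, so base 12 does not prove 433 composite.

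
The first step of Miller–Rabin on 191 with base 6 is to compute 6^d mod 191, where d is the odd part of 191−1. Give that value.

1

191 − 1 = 190 = 2^1 · 95, so d = 95.
6^1 ≡ 6 (mod 191)
6^2 ≡ 6^2 = 36 ≡ 36 (mod 191)
6^4 ≡ 36^2 = 1296 ≡ 150 (mod 191)
6^8 ≡ 150^2 = 22500 ≡ 153 (mod 191)
6^16 ≡ 153^2 = 23409 ≡ 107 (mod 191)
6^32 ≡ 107^2 = 11449 ≡ 180 (mod 191)
6^64 ≡ 180^2 = 32400 ≡ 121 (mod 191)
95 = 64 + 16 + 8 + 4 + 2 + 1 in binary powers of 2.
So 6^95 ≡ 121 · 107 · 153 · 150 · 36 · 6 ≡ 1 (mod 191).
Since 6^d ≡ 1 (mod 191), base 6 does not prove 191 composite.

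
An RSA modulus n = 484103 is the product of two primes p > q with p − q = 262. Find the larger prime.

839

Since p = q + 262, we have 484103 = q(q + 262), so q² + 262q − 484103 = 0.
Discriminant: 262² + 4·484103 = 68644 + 1936412 = 2005056; √2005056 = 1416.
q = (−262 + 1416)/2 = 577, and p = q + 262 = 839.
Check: 577 · 839 = 484103.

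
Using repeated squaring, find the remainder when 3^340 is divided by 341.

3^1 ≡ 3 (mod 341)
3^2 ≡ 3^2 = 9 ≡ 9 (mod 341)
3^4 ≡ 9^2 = 81 ≡ 81 (mod 341)
3^8 ≡ 81^2 = 6561 ≡ 82 (mod 341)
3^16 ≡ 82^2 = 6724 ≡ 245 (mod 341)
3^32 ≡ 245^2 = 60025 ≡ 9 (mod 341)
3^64 ≡ 9^2 = 81 ≡ 81 (mod 341)
3^128 ≡ 81^2 = 6561 ≡ 82 (mod 341)
3^256 ≡ 82^2 = 6724 ≡ 245 (mod 341)
340 = 256 + 64 + 16 + 4 in binary powers of 2.
So 3^340 ≡ 245 · 81 · 245 · 81 ≡ 56 (mod 341).
Since 56 ≠ 1, base 3 is a Fermat witness: 341 is composite.

56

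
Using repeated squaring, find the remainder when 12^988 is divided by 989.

12^1 ≡ 12 (mod 989)
12^2 ≡ 12^2 = 144 ≡ 144 (mod 989)
12^4 ≡ 144^2 = 20736 ≡ 956 (mod 989)
12^8 ≡ 956^2 = 913936 ≡ 100 (mod 989)
12^16 ≡ 100^2 = 10000 ≡ 110 (mod 989)
12^32 ≡ 110^2 = 12100 ≡ 232 (mod 989)
12^64 ≡ 232^2 = 53824 ≡ 418 (mod 989)
12^128 ≡ 418^2 = 174724 ≡ 660 (mod 989)
12^256 ≡ 660^2 = 435600 ≡ 440 (mod 989)
12^512 ≡ 440^2 = 193600 ≡ 745 (mod 989)
988 = 512 + 256 + 128 + 64 + 16 + 8 + 4 in binary powers of 2.
So 12^988 ≡ 745 · 440 · 660 · 418 · 110 · 100 · 956 ≡ 418 (mod 989).
Since 418 ≠ 1, base 12 is a Fermat witness: 989 is composite.

418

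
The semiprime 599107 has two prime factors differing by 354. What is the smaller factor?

Since p = q + 354, we have 599107 = q(q + 354), so q² + 354q − 599107 = 0.
Discriminant: 354² + 4·599107 = 125316 + 2396428 = 2521744; √2521744 = 1588.
q = (−354 + 1588)/2 = 617, and p = q + 354 = 971.
Check: 617 · 971 = 599107.

617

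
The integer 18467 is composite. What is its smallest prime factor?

59

18467 is odd.
Digit sum 26, not divisible by 3.
Ends in 7: not divisible by 5.
7: 18467 = 7·2638 + 1
11: 18467 = 11·1678 + 9
13: 18467 = 13·1420 + 7
17: 18467 = 17·1086 + 5
19: 18467 = 19·971 + 18
23: 18467 = 23·802 + 21
29: 18467 = 29·636 + 23
31: 18467 = 31·595 + 22
37: 18467 = 37·499 + 4
41: 18467 = 41·450 + 17
43: 18467 = 43·429 + 20
47: 18467 = 47·392 + 43
53: 18467 = 53·348 + 23
59: 18467 = 59·313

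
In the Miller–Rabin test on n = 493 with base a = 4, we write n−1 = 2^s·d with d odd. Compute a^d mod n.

353

493 − 1 = 492 = 2^2 · 123, so d = 123.
4^1 ≡ 4 (mod 493)
4^2 ≡ 4^2 = 16 ≡ 16 (mod 493)
4^4 ≡ 16^2 = 256 ≡ 256 (mod 493)
4^8 ≡ 256^2 = 65536 ≡ 460 (mod 493)
4^16 ≡ 460^2 = 211600 ≡ 103 (mod 493)
4^32 ≡ 103^2 = 10609 ≡ 256 (mod 493)
4^64 ≡ 256^2 = 65536 ≡ 460 (mod 493)
123 = 64 + 32 + 16 + 8 + 2 + 1 in binary powers of 2.
So 4^123 ≡ 460 · 256 · 103 · 460 · 16 · 4 ≡ 353 (mod 493).
Squaring chain: 353 → 373; never reaches −1, so base 4 is a Miller–Rabin witness that 493 is composite.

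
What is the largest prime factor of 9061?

41

9061 = 13 · 697
697 = 17 · 41
41 is prime.
So 9061 = 13 · 17 · 41; the largest prime factor is 41.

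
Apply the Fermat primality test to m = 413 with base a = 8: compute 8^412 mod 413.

8^1 ≡ 8 (mod 413)
8^2 ≡ 8^2 = 64 ≡ 64 (mod 413)
8^4 ≡ 64^2 = 4096 ≡ 379 (mod 413)
8^8 ≡ 379^2 = 143641 ≡ 330 (mod 413)
8^16 ≡ 330^2 = 108900 ≡ 281 (mod 413)
8^32 ≡ 281^2 = 78961 ≡ 78 (mod 413)
8^64 ≡ 78^2 = 6084 ≡ 302 (mod 413)
8^128 ≡ 302^2 = 91204 ≡ 344 (mod 413)
8^256 ≡ 344^2 = 118336 ≡ 218 (mod 413)
412 = 256 + 128 + 16 + 8 + 4 in binary powers of 2.
So 8^412 ≡ 218 · 344 · 281 · 330 · 379 ≡ 302 (mod 413).
Since 302 ≠ 1, base 8 is a Fermat witness: 413 is composite.

302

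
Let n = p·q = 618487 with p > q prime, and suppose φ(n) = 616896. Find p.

919

φ(n) = (p−1)(q−1) = n − (p+q) + 1, so p + q = 618487 − 616896 + 1 = 1592.
p and q are the roots of t² − 1592t + 618487 = 0.
Discriminant: 1592² − 4·618487 = 2534464 − 2473948 = 60516; √60516 = 246.
q = (1592 − 246)/2 = 673, p = (1592 + 246)/2 = 919.
Check: 673 · 919 = 618487.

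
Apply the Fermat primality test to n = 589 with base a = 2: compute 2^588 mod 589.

163

2^1 ≡ 2 (mod 589)
2^2 ≡ 2^2 = 4 ≡ 4 (mod 589)
2^4 ≡ 4^2 = 16 ≡ 16 (mod 589)
2^8 ≡ 16^2 = 256 ≡ 256 (mod 589)
2^16 ≡ 256^2 = 65536 ≡ 157 (mod 589)
2^32 ≡ 157^2 = 24649 ≡ 500 (mod 589)
2^64 ≡ 500^2 = 250000 ≡ 264 (mod 589)
2^128 ≡ 264^2 = 69696 ≡ 194 (mod 589)
2^256 ≡ 194^2 = 37636 ≡ 529 (mod 589)
2^512 ≡ 529^2 = 279841 ≡ 66 (mod 589)
588 = 512 + 64 + 8 + 4 in binary powers of 2.
So 2^588 ≡ 66 · 264 · 256 · 16 ≡ 163 (mod 589).
Since 163 ≠ 1, base 2 is a Fermat witness: 589 is composite.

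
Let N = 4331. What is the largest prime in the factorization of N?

71

4331 = 61 · 71
71 is prime.
So 4331 = 61 · 71; the largest prime factor is 71.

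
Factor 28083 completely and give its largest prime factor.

37

28083 = 3 · 9361
9361 = 11 · 851
851 = 23 · 37
37 is prime.
So 28083 = 3 · 11 · 23 · 37; the largest prime factor is 37.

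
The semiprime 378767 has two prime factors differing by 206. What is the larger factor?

Since p = q + 206, we have 378767 = q(q + 206), so q² + 206q − 378767 = 0.
Discriminant: 206² + 4·378767 = 42436 + 1515068 = 1557504; √1557504 = 1248.
q = (−206 + 1248)/2 = 521, and p = q + 206 = 727.
Check: 521 · 727 = 378767.

727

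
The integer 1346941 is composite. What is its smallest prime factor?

1346941 is odd.
Digit sum 28, not divisible by 3.
Ends in 1: not divisible by 5.
7: 1346941 = 7·192420 + 1
11: 1346941 = 11·122449 + 2
13: 1346941 = 13·103610 + 11
17: 1346941 = 17·79231 + 14
19: 1346941 = 19·70891 + 12
23: 1346941 = 23·58562 + 15
29: 1346941 = 29·46446 + 7
31: 1346941 = 31·43449 + 22
37: 1346941 = 37·36403 + 30
41: 1346941 = 41·32852 + 9
43: 1346941 = 43·31324 + 9
47: 1346941 = 47·28658 + 15
53: 1346941 = 53·25413 + 52
59: 1346941 = 59·22829 + 30
61: 1346941 = 61·22081

61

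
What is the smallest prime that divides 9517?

9517 is odd.
Digit sum 22, not divisible by 3.
Ends in 7: not divisible by 5.
7: 9517 = 7·1359 + 4
11: 9517 = 11·865 + 2
13: 9517 = 13·732 + 1
17: 9517 = 17·559 + 14
19: 9517 = 19·500 + 17
23: 9517 = 23·413 + 18
29: 9517 = 29·328 + 5
31: 9517 = 31·307

31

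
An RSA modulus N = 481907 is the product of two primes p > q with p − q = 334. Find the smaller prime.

Since p = q + 334, we have 481907 = q(q + 334), so q² + 334q − 481907 = 0.
Discriminant: 334² + 4·481907 = 111556 + 1927628 = 2039184; √2039184 = 1428.
q = (−334 + 1428)/2 = 547, and p = q + 334 = 881.
Check: 547 · 881 = 481907.

547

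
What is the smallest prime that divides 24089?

13

24089 is odd.
Digit sum 23, not divisible by 3.
Ends in 9: not divisible by 5.
7: 24089 = 7·3441 + 2
11: 24089 = 11·2189 + 10
13: 24089 = 13·1853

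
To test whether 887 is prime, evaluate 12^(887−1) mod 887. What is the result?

1

12^1 ≡ 12 (mod 887)
12^2 ≡ 12^2 = 144 ≡ 144 (mod 887)
12^4 ≡ 144^2 = 20736 ≡ 335 (mod 887)
12^8 ≡ 335^2 = 112225 ≡ 463 (mod 887)
12^16 ≡ 463^2 = 214369 ≡ 602 (mod 887)
12^32 ≡ 602^2 = 362404 ≡ 508 (mod 887)
12^64 ≡ 508^2 = 258064 ≡ 834 (mod 887)
12^128 ≡ 834^2 = 695556 ≡ 148 (mod 887)
12^256 ≡ 148^2 = 21904 ≡ 616 (mod 887)
12^512 ≡ 616^2 = 379456 ≡ 707 (mod 887)
886 = 512 + 256 + 64 + 32 + 16 + 4 + 2 in binary powers of 2.
So 12^886 ≡ 707 · 616 · 834 · 508 · 602 · 335 · 144 ≡ 1 (mod 887).
Since the result is 1, base 12 gives no evidence that 887 is composite.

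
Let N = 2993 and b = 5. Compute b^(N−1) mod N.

5^1 ≡ 5 (mod 2993)
5^2 ≡ 5^2 = 25 ≡ 25 (mod 2993)
5^4 ≡ 25^2 = 625 ≡ 625 (mod 2993)
5^8 ≡ 625^2 = 390625 ≡ 1535 (mod 2993)
5^16 ≡ 1535^2 = 2356225 ≡ 734 (mod 2993)
5^32 ≡ 734^2 = 538756 ≡ 16 (mod 2993)
5^64 ≡ 16^2 = 256 ≡ 256 (mod 2993)
5^128 ≡ 256^2 = 65536 ≡ 2683 (mod 2993)
5^256 ≡ 2683^2 = 7198489 ≡ 324 (mod 2993)
5^512 ≡ 324^2 = 104976 ≡ 221 (mod 2993)
5^1024 ≡ 221^2 = 48841 ≡ 953 (mod 2993)
5^2048 ≡ 953^2 = 908209 ≡ 1330 (mod 2993)
2992 = 2048 + 512 + 256 + 128 + 32 + 16 in binary powers of 2.
So 5^2992 ≡ 1330 · 221 · 324 · 2683 · 16 · 734 ≡ 1492 (mod 2993).
Since 1492 ≠ 1, base 5 is a Fermat witness: 2993 is composite.

1492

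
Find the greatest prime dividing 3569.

83

3569 = 43 · 83
83 is prime.
So 3569 = 43 · 83; the largest prime factor is 83.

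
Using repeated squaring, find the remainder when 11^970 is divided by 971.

1

11^1 ≡ 11 (mod 971)
11^2 ≡ 11^2 = 121 ≡ 121 (mod 971)
11^4 ≡ 121^2 = 14641 ≡ 76 (mod 971)
11^8 ≡ 76^2 = 5776 ≡ 921 (mod 971)
11^16 ≡ 921^2 = 848241 ≡ 558 (mod 971)
11^32 ≡ 558^2 = 311364 ≡ 644 (mod 971)
11^64 ≡ 644^2 = 414736 ≡ 119 (mod 971)
11^128 ≡ 119^2 = 14161 ≡ 567 (mod 971)
11^256 ≡ 567^2 = 321489 ≡ 88 (mod 971)
11^512 ≡ 88^2 = 7744 ≡ 947 (mod 971)
970 = 512 + 256 + 128 + 64 + 8 + 2 in binary powers of 2.
So 11^970 ≡ 947 · 88 · 567 · 119 · 921 · 121 ≡ 1 (mod 971).
Since the result is 1, base 11 gives no evidence that 971 is composite.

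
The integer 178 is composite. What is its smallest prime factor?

178 is even: 2 divides it.

2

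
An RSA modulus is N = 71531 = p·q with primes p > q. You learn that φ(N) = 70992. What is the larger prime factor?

φ(n) = (p−1)(q−1) = n − (p+q) + 1, so p + q = 71531 − 70992 + 1 = 540.
p and q are the roots of t² − 540t + 71531 = 0.
Discriminant: 540² − 4·71531 = 291600 − 286124 = 5476; √5476 = 74.
q = (540 − 74)/2 = 233, p = (540 + 74)/2 = 307.
Check: 233 · 307 = 71531.

307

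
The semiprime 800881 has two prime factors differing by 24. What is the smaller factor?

Since p = q + 24, we have 800881 = q(q + 24), so q² + 24q − 800881 = 0.
Discriminant: 24² + 4·800881 = 576 + 3203524 = 3204100; √3204100 = 1790.
q = (−24 + 1790)/2 = 883, and p = q + 24 = 907.
Check: 883 · 907 = 800881.

883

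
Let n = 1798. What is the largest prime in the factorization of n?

31

1798 = 2 · 899
899 = 29 · 31
31 is prime.
So 1798 = 2 · 29 · 31; the largest prime factor is 31.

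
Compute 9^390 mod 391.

123

9^1 ≡ 9 (mod 391)
9^2 ≡ 9^2 = 81 ≡ 81 (mod 391)
9^4 ≡ 81^2 = 6561 ≡ 305 (mod 391)
9^8 ≡ 305^2 = 93025 ≡ 358 (mod 391)
9^16 ≡ 358^2 = 128164 ≡ 307 (mod 391)
9^32 ≡ 307^2 = 94249 ≡ 18 (mod 391)
9^64 ≡ 18^2 = 324 ≡ 324 (mod 391)
9^128 ≡ 324^2 = 104976 ≡ 188 (mod 391)
9^256 ≡ 188^2 = 35344 ≡ 154 (mod 391)
390 = 256 + 128 + 4 + 2 in binary powers of 2.
So 9^390 ≡ 154 · 188 · 305 · 81 ≡ 123 (mod 391).
Since 123 ≠ 1, base 9 is a Fermat witness: 391 is composite.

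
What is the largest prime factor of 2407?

2407 = 29 · 83
83 is prime.
So 2407 = 29 · 83; the largest prime factor is 83.

83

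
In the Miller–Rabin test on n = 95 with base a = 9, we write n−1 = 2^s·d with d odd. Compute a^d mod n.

24

95 − 1 = 94 = 2^1 · 47, so d = 47.
9^1 ≡ 9 (mod 95)
9^2 ≡ 9^2 = 81 ≡ 81 (mod 95)
9^4 ≡ 81^2 = 6561 ≡ 6 (mod 95)
9^8 ≡ 6^2 = 36 ≡ 36 (mod 95)
9^16 ≡ 36^2 = 1296 ≡ 61 (mod 95)
9^32 ≡ 61^2 = 3721 ≡ 16 (mod 95)
47 = 32 + 8 + 4 + 2 + 1 in binary powers of 2.
So 9^47 ≡ 16 · 36 · 6 · 81 · 9 ≡ 24 (mod 95).
Squaring chain: 24; never reaches −1, so base 9 is a Miller–Rabin witness that 95 is composite.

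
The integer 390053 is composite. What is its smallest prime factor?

390053 is odd.
Digit sum 20, not divisible by 3.
Ends in 3: not divisible by 5.
7: 390053 = 7·55721 + 6
11: 390053 = 11·35459 + 4
13: 390053 = 13·30004 + 1
17: 390053 = 17·22944 + 5
19: 390053 = 19·20529 + 2
23: 390053 = 23·16958 + 19
29: 390053 = 29·13450 + 3
31: 390053 = 31·12582 + 11
37: 390053 = 37·10541 + 36
41: 390053 = 41·9513 + 20
43: 390053 = 43·9071

43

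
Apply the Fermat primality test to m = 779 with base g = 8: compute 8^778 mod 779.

353

8^1 ≡ 8 (mod 779)
8^2 ≡ 8^2 = 64 ≡ 64 (mod 779)
8^4 ≡ 64^2 = 4096 ≡ 201 (mod 779)
8^8 ≡ 201^2 = 40401 ≡ 672 (mod 779)
8^16 ≡ 672^2 = 451584 ≡ 543 (mod 779)
8^32 ≡ 543^2 = 294849 ≡ 387 (mod 779)
8^64 ≡ 387^2 = 149769 ≡ 201 (mod 779)
8^128 ≡ 201^2 = 40401 ≡ 672 (mod 779)
8^256 ≡ 672^2 = 451584 ≡ 543 (mod 779)
8^512 ≡ 543^2 = 294849 ≡ 387 (mod 779)
778 = 512 + 256 + 8 + 2 in binary powers of 2.
So 8^778 ≡ 387 · 543 · 672 · 64 ≡ 353 (mod 779).
Since 353 ≠ 1, base 8 is a Fermat witness: 779 is composite.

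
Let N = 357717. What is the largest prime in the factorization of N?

59

357717 = 3 · 119239
119239 = 43 · 2773
2773 = 47 · 59
59 is prime.
So 357717 = 3 · 43 · 47 · 59; the largest prime factor is 59.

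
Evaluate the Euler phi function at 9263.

Factor: 9263 = 59 · 157.
φ(9263) = (59−1) · (157−1) = 58 · 156 = 9048.

9048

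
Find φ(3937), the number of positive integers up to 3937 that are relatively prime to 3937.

Factor: 3937 = 31 · 127.
φ(3937) = (31−1) · (127−1) = 30 · 126 = 3780.

3780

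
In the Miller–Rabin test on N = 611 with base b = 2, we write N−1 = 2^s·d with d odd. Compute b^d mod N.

487

611 − 1 = 610 = 2^1 · 305, so d = 305.
2^1 ≡ 2 (mod 611)
2^2 ≡ 2^2 = 4 ≡ 4 (mod 611)
2^4 ≡ 4^2 = 16 ≡ 16 (mod 611)
2^8 ≡ 16^2 = 256 ≡ 256 (mod 611)
2^16 ≡ 256^2 = 65536 ≡ 159 (mod 611)
2^32 ≡ 159^2 = 25281 ≡ 230 (mod 611)
2^64 ≡ 230^2 = 52900 ≡ 354 (mod 611)
2^128 ≡ 354^2 = 125316 ≡ 61 (mod 611)
2^256 ≡ 61^2 = 3721 ≡ 55 (mod 611)
305 = 256 + 32 + 16 + 1 in binary powers of 2.
So 2^305 ≡ 55 · 230 · 159 · 2 ≡ 487 (mod 611).
Squaring chain: 487; never reaches −1, so base 2 is a Miller–Rabin witness that 611 is composite.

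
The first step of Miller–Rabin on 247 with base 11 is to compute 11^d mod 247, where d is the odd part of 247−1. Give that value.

96

247 − 1 = 246 = 2^1 · 123, so d = 123.
11^1 ≡ 11 (mod 247)
11^2 ≡ 11^2 = 121 ≡ 121 (mod 247)
11^4 ≡ 121^2 = 14641 ≡ 68 (mod 247)
11^8 ≡ 68^2 = 4624 ≡ 178 (mod 247)
11^16 ≡ 178^2 = 31684 ≡ 68 (mod 247)
11^32 ≡ 68^2 = 4624 ≡ 178 (mod 247)
11^64 ≡ 178^2 = 31684 ≡ 68 (mod 247)
123 = 64 + 32 + 16 + 8 + 2 + 1 in binary powers of 2.
So 11^123 ≡ 68 · 178 · 68 · 178 · 121 · 11 ≡ 96 (mod 247).
Squaring chain: 96; never reaches −1, so base 11 is a Miller–Rabin witness that 247 is composite.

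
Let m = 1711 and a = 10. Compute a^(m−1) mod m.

1115

10^1 ≡ 10 (mod 1711)
10^2 ≡ 10^2 = 100 ≡ 100 (mod 1711)
10^4 ≡ 100^2 = 10000 ≡ 1445 (mod 1711)
10^8 ≡ 1445^2 = 2088025 ≡ 605 (mod 1711)
10^16 ≡ 605^2 = 366025 ≡ 1582 (mod 1711)
10^32 ≡ 1582^2 = 2502724 ≡ 1242 (mod 1711)
10^64 ≡ 1242^2 = 1542564 ≡ 953 (mod 1711)
10^128 ≡ 953^2 = 908209 ≡ 1379 (mod 1711)
10^256 ≡ 1379^2 = 1901641 ≡ 720 (mod 1711)
10^512 ≡ 720^2 = 518400 ≡ 1678 (mod 1711)
10^1024 ≡ 1678^2 = 2815684 ≡ 1089 (mod 1711)
1710 = 1024 + 512 + 128 + 32 + 8 + 4 + 2 in binary powers of 2.
So 10^1710 ≡ 1089 · 1678 · 1379 · 1242 · 605 · 1445 · 100 ≡ 1115 (mod 1711).
Since 1115 ≠ 1, base 10 is a Fermat witness: 1711 is composite.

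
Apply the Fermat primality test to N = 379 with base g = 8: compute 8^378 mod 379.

8^1 ≡ 8 (mod 379)
8^2 ≡ 8^2 = 64 ≡ 64 (mod 379)
8^4 ≡ 64^2 = 4096 ≡ 306 (mod 379)
8^8 ≡ 306^2 = 93636 ≡ 23 (mod 379)
8^16 ≡ 23^2 = 529 ≡ 150 (mod 379)
8^32 ≡ 150^2 = 22500 ≡ 139 (mod 379)
8^64 ≡ 139^2 = 19321 ≡ 371 (mod 379)
8^128 ≡ 371^2 = 137641 ≡ 64 (mod 379)
8^256 ≡ 64^2 = 4096 ≡ 306 (mod 379)
378 = 256 + 64 + 32 + 16 + 8 + 2 in binary powers of 2.
So 8^378 ≡ 306 · 371 · 139 · 150 · 23 · 64 ≡ 1 (mod 379).
Since the result is 1, base 8 gives no evidence that 379 is composite.

1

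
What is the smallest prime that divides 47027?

47027 is odd.
Digit sum 20, not divisible by 3.
Ends in 7: not divisible by 5.
7: 47027 = 7·6718 + 1
11: 47027 = 11·4275 + 2
13: 47027 = 13·3617 + 6
17: 47027 = 17·2766 + 5
19: 47027 = 19·2475 + 2
23: 47027 = 23·2044 + 15
29: 47027 = 29·1621 + 18
31: 47027 = 31·1517

31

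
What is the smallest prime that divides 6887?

6887 is odd.
Digit sum 29, not divisible by 3.
Ends in 7: not divisible by 5.
7: 6887 = 7·983 + 6
11: 6887 = 11·626 + 1
13: 6887 = 13·529 + 10
17: 6887 = 17·405 + 2
19: 6887 = 19·362 + 9
23: 6887 = 23·299 + 10
29: 6887 = 29·237 + 14
31: 6887 = 31·222 + 5
37: 6887 = 37·186 + 5
41: 6887 = 41·167 + 40
43: 6887 = 43·160 + 7
47: 6887 = 47·146 + 25
53: 6887 = 53·129 + 50
59: 6887 = 59·116 + 43
61: 6887 = 61·112 + 55
67: 6887 = 67·102 + 53
71: 6887 = 71·97

71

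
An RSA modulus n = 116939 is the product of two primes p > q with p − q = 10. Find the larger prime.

Since p = q + 10, we have 116939 = q(q + 10), so q² + 10q − 116939 = 0.
Discriminant: 10² + 4·116939 = 100 + 467756 = 467856; √467856 = 684.
q = (−10 + 684)/2 = 337, and p = q + 10 = 347.
Check: 337 · 347 = 116939.

347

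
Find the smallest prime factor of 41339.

67

41339 is odd.
Digit sum 20, not divisible by 3.
Ends in 9: not divisible by 5.
7: 41339 = 7·5905 + 4
11: 41339 = 11·3758 + 1
13: 41339 = 13·3179 + 12
17: 41339 = 17·2431 + 12
19: 41339 = 19·2175 + 14
23: 41339 = 23·1797 + 8
29: 41339 = 29·1425 + 14
31: 41339 = 31·1333 + 16
37: 41339 = 37·1117 + 10
41: 41339 = 41·1008 + 11
43: 41339 = 43·961 + 16
47: 41339 = 47·879 + 26
53: 41339 = 53·779 + 52
59: 41339 = 59·700 + 39
61: 41339 = 61·677 + 42
67: 41339 = 67·617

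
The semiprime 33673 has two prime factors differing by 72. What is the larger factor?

223

Since p = q + 72, we have 33673 = q(q + 72), so q² + 72q − 33673 = 0.
Discriminant: 72² + 4·33673 = 5184 + 134692 = 139876; √139876 = 374.
q = (−72 + 374)/2 = 151, and p = q + 72 = 223.
Check: 151 · 223 = 33673.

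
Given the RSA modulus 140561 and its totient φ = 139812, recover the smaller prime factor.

367

φ(n) = (p−1)(q−1) = n − (p+q) + 1, so p + q = 140561 − 139812 + 1 = 750.
p and q are the roots of t² − 750t + 140561 = 0.
Discriminant: 750² − 4·140561 = 562500 − 562244 = 256; √256 = 16.
q = (750 − 16)/2 = 367, p = (750 + 16)/2 = 383.
Check: 367 · 383 = 140561.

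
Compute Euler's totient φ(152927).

Factor: 152927 = 23 · 61 · 109.
φ(152927) = (23−1) · (61−1) · (109−1) = 22 · 60 · 108 = 142560.

142560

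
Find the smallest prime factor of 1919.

1919 is odd.
Digit sum 20, not divisible by 3.
Ends in 9: not divisible by 5.
7: 1919 = 7·274 + 1
11: 1919 = 11·174 + 5
13: 1919 = 13·147 + 8
17: 1919 = 17·112 + 15
19: 1919 = 19·101

19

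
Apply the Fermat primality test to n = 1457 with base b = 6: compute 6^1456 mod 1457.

521

6^1 ≡ 6 (mod 1457)
6^2 ≡ 6^2 = 36 ≡ 36 (mod 1457)
6^4 ≡ 36^2 = 1296 ≡ 1296 (mod 1457)
6^8 ≡ 1296^2 = 1679616 ≡ 1152 (mod 1457)
6^16 ≡ 1152^2 = 1327104 ≡ 1234 (mod 1457)
6^32 ≡ 1234^2 = 1522756 ≡ 191 (mod 1457)
6^64 ≡ 191^2 = 36481 ≡ 56 (mod 1457)
6^128 ≡ 56^2 = 3136 ≡ 222 (mod 1457)
6^256 ≡ 222^2 = 49284 ≡ 1203 (mod 1457)
6^512 ≡ 1203^2 = 1447209 ≡ 408 (mod 1457)
6^1024 ≡ 408^2 = 166464 ≡ 366 (mod 1457)
1456 = 1024 + 256 + 128 + 32 + 16 in binary powers of 2.
So 6^1456 ≡ 366 · 1203 · 222 · 191 · 1234 ≡ 521 (mod 1457).
Since 521 ≠ 1, base 6 is a Fermat witness: 1457 is composite.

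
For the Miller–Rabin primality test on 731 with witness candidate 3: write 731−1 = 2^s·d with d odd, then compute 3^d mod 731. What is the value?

731 − 1 = 730 = 2^1 · 365, so d = 365.
3^1 ≡ 3 (mod 731)
3^2 ≡ 3^2 = 9 ≡ 9 (mod 731)
3^4 ≡ 9^2 = 81 ≡ 81 (mod 731)
3^8 ≡ 81^2 = 6561 ≡ 713 (mod 731)
3^16 ≡ 713^2 = 508369 ≡ 324 (mod 731)
3^32 ≡ 324^2 = 104976 ≡ 443 (mod 731)
3^64 ≡ 443^2 = 196249 ≡ 341 (mod 731)
3^128 ≡ 341^2 = 116281 ≡ 52 (mod 731)
3^256 ≡ 52^2 = 2704 ≡ 511 (mod 731)
365 = 256 + 64 + 32 + 8 + 4 + 1 in binary powers of 2.
So 3^365 ≡ 511 · 341 · 443 · 713 · 81 · 3 ≡ 233 (mod 731).
Squaring chain: 233; never reaches −1, so base 3 is a Miller–Rabin witness that 731 is composite.

233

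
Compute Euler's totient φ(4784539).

Factor: 4784539 = 149 · 163 · 197.
φ(4784539) = (149−1) · (163−1) · (197−1) = 148 · 162 · 196 = 4699296.

4699296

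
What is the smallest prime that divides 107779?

107779 is odd.
Digit sum 31, not divisible by 3.
Ends in 9: not divisible by 5.
7: 107779 = 7·15397

7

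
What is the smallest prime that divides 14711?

14711 is odd.
Digit sum 14, not divisible by 3.
Ends in 1: not divisible by 5.
7: 14711 = 7·2101 + 4
11: 14711 = 11·1337 + 4
13: 14711 = 13·1131 + 8
17: 14711 = 17·865 + 6
19: 14711 = 19·774 + 5
23: 14711 = 23·639 + 14
29: 14711 = 29·507 + 8
31: 14711 = 31·474 + 17
37: 14711 = 37·397 + 22
41: 14711 = 41·358 + 33
43: 14711 = 43·342 + 5
47: 14711 = 47·313

47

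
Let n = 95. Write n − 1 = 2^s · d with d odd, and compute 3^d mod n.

95 − 1 = 94 = 2^1 · 47, so d = 47.
3^1 ≡ 3 (mod 95)
3^2 ≡ 3^2 = 9 ≡ 9 (mod 95)
3^4 ≡ 9^2 = 81 ≡ 81 (mod 95)
3^8 ≡ 81^2 = 6561 ≡ 6 (mod 95)
3^16 ≡ 6^2 = 36 ≡ 36 (mod 95)
3^32 ≡ 36^2 = 1296 ≡ 61 (mod 95)
47 = 32 + 8 + 4 + 2 + 1 in binary powers of 2.
So 3^47 ≡ 61 · 6 · 81 · 9 · 3 ≡ 67 (mod 95).
Squaring chain: 67; never reaches −1, so base 3 is a Miller–Rabin witness that 95 is composite.

67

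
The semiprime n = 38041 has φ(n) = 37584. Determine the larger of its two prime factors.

349

φ(n) = (p−1)(q−1) = n − (p+q) + 1, so p + q = 38041 − 37584 + 1 = 458.
p and q are the roots of t² − 458t + 38041 = 0.
Discriminant: 458² − 4·38041 = 209764 − 152164 = 57600; √57600 = 240.
q = (458 − 240)/2 = 109, p = (458 + 240)/2 = 349.
Check: 109 · 349 = 38041.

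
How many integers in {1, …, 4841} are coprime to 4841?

4692

Factor: 4841 = 47 · 103.
φ(4841) = (47−1) · (103−1) = 46 · 102 = 4692.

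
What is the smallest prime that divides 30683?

30683 is odd.
Digit sum 20, not divisible by 3.
Ends in 3: not divisible by 5.
7: 30683 = 7·4383 + 2
11: 30683 = 11·2789 + 4
13: 30683 = 13·2360 + 3
17: 30683 = 17·1804 + 15
19: 30683 = 19·1614 + 17
23: 30683 = 23·1334 + 1
29: 30683 = 29·1058 + 1
31: 30683 = 31·989 + 24
37: 30683 = 37·829 + 10
41: 30683 = 41·748 + 15
43: 30683 = 43·713 + 24
47: 30683 = 47·652 + 39
53: 30683 = 53·578 + 49
59: 30683 = 59·520 + 3
61: 30683 = 61·503

61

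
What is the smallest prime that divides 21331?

83

21331 is odd.
Digit sum 10, not divisible by 3.
Ends in 1: not divisible by 5.
7: 21331 = 7·3047 + 2
11: 21331 = 11·1939 + 2
13: 21331 = 13·1640 + 11
17: 21331 = 17·1254 + 13
19: 21331 = 19·1122 + 13
23: 21331 = 23·927 + 10
29: 21331 = 29·735 + 16
31: 21331 = 31·688 + 3
37: 21331 = 37·576 + 19
41: 21331 = 41·520 + 11
43: 21331 = 43·496 + 3
47: 21331 = 47·453 + 40
53: 21331 = 53·402 + 25
59: 21331 = 59·361 + 32
61: 21331 = 61·349 + 42
67: 21331 = 67·318 + 25
71: 21331 = 71·300 + 31
73: 21331 = 73·292 + 15
79: 21331 = 79·270 + 1
83: 21331 = 83·257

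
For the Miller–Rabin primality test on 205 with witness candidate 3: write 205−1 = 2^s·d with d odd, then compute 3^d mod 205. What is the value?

205 − 1 = 204 = 2^2 · 51, so d = 51.
3^1 ≡ 3 (mod 205)
3^2 ≡ 3^2 = 9 ≡ 9 (mod 205)
3^4 ≡ 9^2 = 81 ≡ 81 (mod 205)
3^8 ≡ 81^2 = 6561 ≡ 1 (mod 205)
3^16 ≡ 1^2 = 1 ≡ 1 (mod 205)
3^32 ≡ 1^2 = 1 ≡ 1 (mod 205)
51 = 32 + 16 + 2 + 1 in binary powers of 2.
So 3^51 ≡ 1 · 1 · 9 · 3 ≡ 27 (mod 205).
Squaring chain: 27 → 114; never reaches −1, so base 3 is a Miller–Rabin witness that 205 is composite.

27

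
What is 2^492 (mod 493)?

373

2^1 ≡ 2 (mod 493)
2^2 ≡ 2^2 = 4 ≡ 4 (mod 493)
2^4 ≡ 4^2 = 16 ≡ 16 (mod 493)
2^8 ≡ 16^2 = 256 ≡ 256 (mod 493)
2^16 ≡ 256^2 = 65536 ≡ 460 (mod 493)
2^32 ≡ 460^2 = 211600 ≡ 103 (mod 493)
2^64 ≡ 103^2 = 10609 ≡ 256 (mod 493)
2^128 ≡ 256^2 = 65536 ≡ 460 (mod 493)
2^256 ≡ 460^2 = 211600 ≡ 103 (mod 493)
492 = 256 + 128 + 64 + 32 + 8 + 4 in binary powers of 2.
So 2^492 ≡ 103 · 460 · 256 · 103 · 256 · 16 ≡ 373 (mod 493).
Since 373 ≠ 1, base 2 is a Fermat witness: 493 is composite.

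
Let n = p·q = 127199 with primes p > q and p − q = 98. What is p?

409

Since p = q + 98, we have 127199 = q(q + 98), so q² + 98q − 127199 = 0.
Discriminant: 98² + 4·127199 = 9604 + 508796 = 518400; √518400 = 720.
q = (−98 + 720)/2 = 311, and p = q + 98 = 409.
Check: 311 · 409 = 127199.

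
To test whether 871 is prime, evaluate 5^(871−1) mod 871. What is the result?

129

5^1 ≡ 5 (mod 871)
5^2 ≡ 5^2 = 25 ≡ 25 (mod 871)
5^4 ≡ 25^2 = 625 ≡ 625 (mod 871)
5^8 ≡ 625^2 = 390625 ≡ 417 (mod 871)
5^16 ≡ 417^2 = 173889 ≡ 560 (mod 871)
5^32 ≡ 560^2 = 313600 ≡ 40 (mod 871)
5^64 ≡ 40^2 = 1600 ≡ 729 (mod 871)
5^128 ≡ 729^2 = 531441 ≡ 131 (mod 871)
5^256 ≡ 131^2 = 17161 ≡ 612 (mod 871)
5^512 ≡ 612^2 = 374544 ≡ 14 (mod 871)
870 = 512 + 256 + 64 + 32 + 4 + 2 in binary powers of 2.
So 5^870 ≡ 14 · 612 · 729 · 40 · 625 · 25 ≡ 129 (mod 871).
Since 129 ≠ 1, base 5 is a Fermat witness: 871 is composite.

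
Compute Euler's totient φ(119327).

Factor: 119327 = 13 · 67 · 137.
φ(119327) = (13−1) · (67−1) · (137−1) = 12 · 66 · 136 = 107712.

107712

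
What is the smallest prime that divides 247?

13

247 is odd.
Digit sum 13, not divisible by 3.
Ends in 7: not divisible by 5.
7: 247 = 7·35 + 2
11: 247 = 11·22 + 5
13: 247 = 13·19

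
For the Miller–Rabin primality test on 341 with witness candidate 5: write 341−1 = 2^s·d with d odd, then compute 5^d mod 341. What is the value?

341 − 1 = 340 = 2^2 · 85, so d = 85.
5^1 ≡ 5 (mod 341)
5^2 ≡ 5^2 = 25 ≡ 25 (mod 341)
5^4 ≡ 25^2 = 625 ≡ 284 (mod 341)
5^8 ≡ 284^2 = 80656 ≡ 180 (mod 341)
5^16 ≡ 180^2 = 32400 ≡ 5 (mod 341)
5^32 ≡ 5^2 = 25 ≡ 25 (mod 341)
5^64 ≡ 25^2 = 625 ≡ 284 (mod 341)
85 = 64 + 16 + 4 + 1 in binary powers of 2.
So 5^85 ≡ 284 · 5 · 284 · 5 ≡ 67 (mod 341).
Squaring chain: 67 → 56; never reaches −1, so base 5 is a Miller–Rabin witness that 341 is composite.

67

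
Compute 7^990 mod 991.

1

7^1 ≡ 7 (mod 991)
7^2 ≡ 7^2 = 49 ≡ 49 (mod 991)
7^4 ≡ 49^2 = 2401 ≡ 419 (mod 991)
7^8 ≡ 419^2 = 175561 ≡ 154 (mod 991)
7^16 ≡ 154^2 = 23716 ≡ 923 (mod 991)
7^32 ≡ 923^2 = 851929 ≡ 660 (mod 991)
7^64 ≡ 660^2 = 435600 ≡ 551 (mod 991)
7^128 ≡ 551^2 = 303601 ≡ 355 (mod 991)
7^256 ≡ 355^2 = 126025 ≡ 168 (mod 991)
7^512 ≡ 168^2 = 28224 ≡ 476 (mod 991)
990 = 512 + 256 + 128 + 64 + 16 + 8 + 4 + 2 in binary powers of 2.
So 7^990 ≡ 476 · 168 · 355 · 551 · 923 · 154 · 419 · 49 ≡ 1 (mod 991).
Since the result is 1, base 7 gives no evidence that 991 is composite.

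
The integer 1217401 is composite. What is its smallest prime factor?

1217401 is odd.
Digit sum 16, not divisible by 3.
Ends in 1: not divisible by 5.
7: 1217401 = 7·173914 + 3
11: 1217401 = 11·110672 + 9
13: 1217401 = 13·93646 + 3
17: 1217401 = 17·71611 + 14
19: 1217401 = 19·64073 + 14
23: 1217401 = 23·52930 + 11
29: 1217401 = 29·41979 + 10
31: 1217401 = 31·39271

31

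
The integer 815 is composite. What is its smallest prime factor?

5

815 is odd.
Digit sum 14, not divisible by 3.
Ends in 5: divisible by 5.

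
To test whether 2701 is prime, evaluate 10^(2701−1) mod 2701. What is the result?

2554

10^1 ≡ 10 (mod 2701)
10^2 ≡ 10^2 = 100 ≡ 100 (mod 2701)
10^4 ≡ 100^2 = 10000 ≡ 1897 (mod 2701)
10^8 ≡ 1897^2 = 3598609 ≡ 877 (mod 2701)
10^16 ≡ 877^2 = 769129 ≡ 2045 (mod 2701)
10^32 ≡ 2045^2 = 4182025 ≡ 877 (mod 2701)
10^64 ≡ 877^2 = 769129 ≡ 2045 (mod 2701)
10^128 ≡ 2045^2 = 4182025 ≡ 877 (mod 2701)
10^256 ≡ 877^2 = 769129 ≡ 2045 (mod 2701)
10^512 ≡ 2045^2 = 4182025 ≡ 877 (mod 2701)
10^1024 ≡ 877^2 = 769129 ≡ 2045 (mod 2701)
10^2048 ≡ 2045^2 = 4182025 ≡ 877 (mod 2701)
2700 = 2048 + 512 + 128 + 8 + 4 in binary powers of 2.
So 10^2700 ≡ 877 · 877 · 877 · 877 · 1897 ≡ 2554 (mod 2701).
Since 2554 ≠ 1, base 10 is a Fermat witness: 2701 is composite.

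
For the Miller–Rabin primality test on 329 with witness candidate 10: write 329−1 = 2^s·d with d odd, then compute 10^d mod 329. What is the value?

329 − 1 = 328 = 2^3 · 41, so d = 41.
10^1 ≡ 10 (mod 329)
10^2 ≡ 10^2 = 100 ≡ 100 (mod 329)
10^4 ≡ 100^2 = 10000 ≡ 130 (mod 329)
10^8 ≡ 130^2 = 16900 ≡ 121 (mod 329)
10^16 ≡ 121^2 = 14641 ≡ 165 (mod 329)
10^32 ≡ 165^2 = 27225 ≡ 247 (mod 329)
41 = 32 + 8 + 1 in binary powers of 2.
So 10^41 ≡ 247 · 121 · 10 ≡ 138 (mod 329).
Squaring chain: 138 → 291 → 128; never reaches −1, so base 10 is a Miller–Rabin witness that 329 is composite.

138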